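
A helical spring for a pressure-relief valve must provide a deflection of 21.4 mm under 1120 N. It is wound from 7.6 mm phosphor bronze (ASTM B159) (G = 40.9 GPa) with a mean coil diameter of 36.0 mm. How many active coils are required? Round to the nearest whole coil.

7

Required rate k = F/δ = 1120/21.4 = 52.336 N/mm
N_a = Gd⁴/(8D³k) = (40.9×10³ × 7.6⁴)/(8 × 36.0³ × 52.336)
    = 1.36451e+08 / 1.95345e+07 = 6.985 → 7 coils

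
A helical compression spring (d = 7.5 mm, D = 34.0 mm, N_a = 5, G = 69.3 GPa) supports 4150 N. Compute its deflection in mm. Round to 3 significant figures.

29.8 mm

k = Gd⁴/(8D³N_a) = (69.3×10³)(7.5⁴)/(8·34.0³·5) = 139.47 N/mm
δ = F/k = 4150 / 139.47 = 29.755 mm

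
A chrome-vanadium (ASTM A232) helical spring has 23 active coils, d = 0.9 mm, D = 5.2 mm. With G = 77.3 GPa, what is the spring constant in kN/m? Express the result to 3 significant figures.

1.96 kN/m

k = Gd⁴/(8D³N_a) = (77.3×10³ × 0.9⁴) / (8 × 5.2³ × 23)
  = 50716.5 / 25871.9 = 1.9603 N/mm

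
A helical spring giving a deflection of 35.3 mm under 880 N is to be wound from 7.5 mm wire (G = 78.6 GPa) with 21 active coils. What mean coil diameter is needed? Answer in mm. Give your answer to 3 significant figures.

Required rate k = F/δ = 880/35.3 = 24.929 N/mm
D = (Gd⁴/(8N_a·k))^(1/3) = (78.6×10³·7.5⁴/(8·21·24.929))^(1/3)
  = (59381.4)^(1/3) = 39.0137 mm

39.0 mm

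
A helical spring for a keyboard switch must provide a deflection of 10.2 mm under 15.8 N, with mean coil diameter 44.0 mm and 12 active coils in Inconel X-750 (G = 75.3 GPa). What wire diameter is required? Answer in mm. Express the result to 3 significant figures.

Required rate k = F/δ = 15.8/10.2 = 1.549 N/mm
d = (8D³N_a·k / G)^(1/4) = (8·44.0³·12·1.549 / (75.3×10³))^0.25
  = (168.23)^0.25 = 3.6014 mm

3.60 mm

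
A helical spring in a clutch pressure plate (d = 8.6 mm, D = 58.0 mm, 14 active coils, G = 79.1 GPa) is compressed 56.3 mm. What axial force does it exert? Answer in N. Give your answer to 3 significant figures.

k = Gd⁴/(8D³N_a) = (79.1×10³)(8.6⁴)/(8·58.0³·14) = 19.8 N/mm
F = k·δ = 19.8 × 56.3 = 1114.7 N

1110 N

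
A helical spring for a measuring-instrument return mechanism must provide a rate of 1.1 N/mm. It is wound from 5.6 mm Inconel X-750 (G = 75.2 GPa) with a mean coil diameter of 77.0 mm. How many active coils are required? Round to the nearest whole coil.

N_a = Gd⁴/(8D³k) = (75.2×10³ × 5.6⁴)/(8 × 77.0³ × 1.1)
    = 7.39554e+07 / 4.01749e+06 = 18.41 → 18 coils

18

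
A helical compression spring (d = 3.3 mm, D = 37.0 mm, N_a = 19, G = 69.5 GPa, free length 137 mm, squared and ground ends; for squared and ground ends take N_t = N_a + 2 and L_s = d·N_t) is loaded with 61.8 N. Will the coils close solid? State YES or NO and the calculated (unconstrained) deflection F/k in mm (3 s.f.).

NO, δ = 57.7 mm

k = Gd⁴/(8D³N_a) = (69.5×10³)(3.3⁴)/(8·37.0³·19) = 1.0705 N/mm
N_t = 21; L_s = 3.3·21 = 69.3 mm; δ_solid = L₀ − L_s = 137 − 69.3 = 67.7 mm
δ = F/k = 61.8/1.0705 = 57.729 mm
δ < δ_solid → spring does not go solid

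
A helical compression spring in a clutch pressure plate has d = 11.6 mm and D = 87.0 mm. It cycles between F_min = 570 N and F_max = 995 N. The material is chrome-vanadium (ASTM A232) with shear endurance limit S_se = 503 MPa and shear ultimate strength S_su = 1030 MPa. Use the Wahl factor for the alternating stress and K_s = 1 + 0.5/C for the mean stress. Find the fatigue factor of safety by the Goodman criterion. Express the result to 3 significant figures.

C = D/d = 87.0/11.6 = 7.5000; K_W = (4C−1)/(4C−4)+0.615/C = 1.1974; K_s = 1+0.5/C = 1.0667
F_a = (F_max−F_min)/2 = 212.5 N; F_m = (F_max+F_min)/2 = 782.5 N
τ_a = K_W·8F_aD/(πd³) = 1.1974 × 30.161 = 36.114 MPa
τ_m = K_s·8F_mD/(πd³) = 1.0667 × 111.06 = 118.47 MPa
Goodman: 1/n_f = τ_a/S_se + τ_m/S_su = 36.114/503 + 118.47/1030 = 0.07180 + 0.11502 = 0.18681
n_f = 1/0.18681 = 5.353

5.35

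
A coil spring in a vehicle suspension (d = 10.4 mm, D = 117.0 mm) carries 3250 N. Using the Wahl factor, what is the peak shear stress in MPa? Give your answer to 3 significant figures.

971 MPa

Spring index C = D/d = 117.0/10.4 = 11.2500
K_W = (4C−1)/(4C−4) + 0.615/C = 44.000/41.000 + 0.0547 = 1.1278
τ₀ = 8FD/(πd³) = 8·3250·117.0/(π·10.4³) = 3.042e+06/3533.9 = 860.81 MPa
τ_max = K·τ₀ = 1.1278 × 860.81 = 970.86 MPa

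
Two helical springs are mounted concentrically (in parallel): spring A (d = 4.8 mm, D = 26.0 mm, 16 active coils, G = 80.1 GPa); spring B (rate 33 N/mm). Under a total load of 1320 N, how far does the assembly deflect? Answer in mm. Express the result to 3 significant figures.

25.4 mm

k_A = Gd⁴/(8D³N_a) = (80.1×10³)(4.8⁴)/(8·26.0³·16) = 18.9 N/mm
Parallel: k_eq = 18.9 + 33 = 51.9 N/mm
δ = F/k_eq = 1320/51.9 = 25.433 mm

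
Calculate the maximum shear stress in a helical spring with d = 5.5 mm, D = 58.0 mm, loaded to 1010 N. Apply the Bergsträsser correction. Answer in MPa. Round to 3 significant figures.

Spring index C = D/d = 58.0/5.5 = 10.5455
K_B = (4C+2)/(4C−3) = 44.182/39.182 = 1.1276
τ₀ = 8FD/(πd³) = 8·1010·58.0/(π·5.5³) = 468640/522.68 = 896.61 MPa
τ_max = K·τ₀ = 1.1276 × 896.61 = 1011 MPa

1010 MPa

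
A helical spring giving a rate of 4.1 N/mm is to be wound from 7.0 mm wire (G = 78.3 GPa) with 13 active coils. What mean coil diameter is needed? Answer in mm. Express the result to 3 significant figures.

76.1 mm

D = (Gd⁴/(8N_a·k))^(1/3) = (78.3×10³·7.0⁴/(8·13·4.1))^(1/3)
  = (440897)^(1/3) = 76.1107 mm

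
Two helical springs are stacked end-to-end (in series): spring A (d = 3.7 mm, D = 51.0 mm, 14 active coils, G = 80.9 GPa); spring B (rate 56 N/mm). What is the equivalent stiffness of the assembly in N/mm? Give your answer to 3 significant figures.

1.00 N/mm

k_A = Gd⁴/(8D³N_a) = (80.9×10³)(3.7⁴)/(8·51.0³·14) = 1.0205 N/mm
Series: 1/k_eq = 1/1.0205 + 1/56 = 0.99774; k_eq = 1.0023 N/mm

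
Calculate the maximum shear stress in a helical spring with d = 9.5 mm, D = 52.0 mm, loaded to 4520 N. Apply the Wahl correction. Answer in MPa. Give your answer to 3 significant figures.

Spring index C = D/d = 52.0/9.5 = 5.4737
K_W = (4C−1)/(4C−4) + 0.615/C = 20.895/17.895 + 0.1124 = 1.2800
τ₀ = 8FD/(πd³) = 8·4520·52.0/(π·9.5³) = 1.88032e+06/2693.5 = 698.09 MPa
τ_max = K·τ₀ = 1.2800 × 698.09 = 893.56 MPa

894 MPa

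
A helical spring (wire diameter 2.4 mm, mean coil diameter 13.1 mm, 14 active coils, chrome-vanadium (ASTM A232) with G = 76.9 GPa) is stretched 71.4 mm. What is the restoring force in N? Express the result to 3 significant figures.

k = Gd⁴/(8D³N_a) = (76.9×10³)(2.4⁴)/(8·13.1³·14) = 10.133 N/mm
F = k·δ = 10.133 × 71.4 = 723.5 N

723 N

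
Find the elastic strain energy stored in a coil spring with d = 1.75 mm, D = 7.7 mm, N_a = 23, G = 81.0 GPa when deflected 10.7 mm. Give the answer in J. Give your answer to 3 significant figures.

k = Gd⁴/(8D³N_a) = (81.0×10³)(1.75⁴)/(8·7.7³·23) = 9.0437 N/mm
U = ½kδ² = 0.5 × 9.0437 × 10.7² = 517.71 N·mm = 0.51771 J

0.518 J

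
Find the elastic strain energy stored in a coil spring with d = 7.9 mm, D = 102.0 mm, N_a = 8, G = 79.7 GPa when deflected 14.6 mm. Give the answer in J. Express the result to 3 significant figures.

0.487 J

k = Gd⁴/(8D³N_a) = (79.7×10³)(7.9⁴)/(8·102.0³·8) = 4.5707 N/mm
U = ½kδ² = 0.5 × 4.5707 × 14.6² = 487.15 N·mm = 0.48715 J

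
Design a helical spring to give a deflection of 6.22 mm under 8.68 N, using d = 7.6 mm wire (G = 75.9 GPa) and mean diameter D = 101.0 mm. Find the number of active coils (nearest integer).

22

Required rate k = F/δ = 8.68/6.22 = 1.3955 N/mm
N_a = Gd⁴/(8D³k) = (75.9×10³ × 7.6⁴)/(8 × 101.0³ × 1.3955)
    = 2.53219e+08 / 1.15023e+07 = 22.01 → 22 coils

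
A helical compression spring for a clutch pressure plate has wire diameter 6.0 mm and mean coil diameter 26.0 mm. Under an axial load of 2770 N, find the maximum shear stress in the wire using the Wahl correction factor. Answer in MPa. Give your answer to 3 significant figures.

Spring index C = D/d = 26.0/6.0 = 4.3333
K_W = (4C−1)/(4C−4) + 0.615/C = 16.333/13.333 + 0.1419 = 1.3669
τ₀ = 8FD/(πd³) = 8·2770·26.0/(π·6.0³) = 576160/678.58 = 849.06 MPa
τ_max = K·τ₀ = 1.3669 × 849.06 = 1160.6 MPa

1160 MPa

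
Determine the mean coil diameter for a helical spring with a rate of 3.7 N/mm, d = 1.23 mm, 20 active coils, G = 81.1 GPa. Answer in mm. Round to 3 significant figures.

D = (Gd⁴/(8N_a·k))^(1/3) = (81.1×10³·1.23⁴/(8·20·3.7))^(1/3)
  = (313.559)^(1/3) = 6.7937 mm

6.79 mm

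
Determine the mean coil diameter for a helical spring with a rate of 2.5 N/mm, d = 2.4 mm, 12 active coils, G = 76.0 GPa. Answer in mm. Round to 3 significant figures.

D = (Gd⁴/(8N_a·k))^(1/3) = (76.0×10³·2.4⁴/(8·12·2.5))^(1/3)
  = (10506.2)^(1/3) = 21.9019 mm

21.9 mm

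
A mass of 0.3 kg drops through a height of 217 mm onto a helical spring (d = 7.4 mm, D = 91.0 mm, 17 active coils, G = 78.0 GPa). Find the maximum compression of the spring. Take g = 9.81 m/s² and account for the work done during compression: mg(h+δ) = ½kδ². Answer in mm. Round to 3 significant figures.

25.0 mm

k = Gd⁴/(8D³N_a) = (78.0×10³)(7.4⁴)/(8·91.0³·17) = 2.2822 N/mm
W = mg = 0.3 × 9.81 = 2.943 N
½kδ² − Wδ − Wh = 0 → δ = (W + √(W² + 2kWh))/k
δ = (2.943 + √(8.6612 + 2915))/2.2822 = (2.943 + 54.071)/2.2822 = 24.982 mm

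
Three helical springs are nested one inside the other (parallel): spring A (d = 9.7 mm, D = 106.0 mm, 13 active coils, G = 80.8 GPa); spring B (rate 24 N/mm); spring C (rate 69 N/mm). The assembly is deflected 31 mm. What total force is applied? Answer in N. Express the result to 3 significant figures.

3060 N

k_A = Gd⁴/(8D³N_a) = (80.8×10³)(9.7⁴)/(8·106.0³·13) = 5.7749 N/mm
Parallel: k_eq = 5.7749 + 24 + 69 = 98.775 N/mm
F = k_eq·δ = 98.775·31 = 3062 N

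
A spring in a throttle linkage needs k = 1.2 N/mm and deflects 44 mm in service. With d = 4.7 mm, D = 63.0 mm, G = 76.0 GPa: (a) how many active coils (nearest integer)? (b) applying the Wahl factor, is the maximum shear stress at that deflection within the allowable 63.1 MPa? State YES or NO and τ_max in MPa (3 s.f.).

N_a = Gd⁴/(8D³k) = (76.0×10³)(4.7⁴)/(8·63.0³·1.2) = 15.45 → N_a = 15
Actual rate k = Gd⁴/(8D³·15) = 1.236 N/mm
Working load F = kδ = 1.236·44 = 54.382 N
C = 63.0/4.7 = 13.4043; K_W = (4C−1)/(4C−4)+0.615/C = 1.1063
τ_max = K_W·8FD/(πd³) = 1.1063·84.031 = 92.968 MPa
τ_max > 63.1 MPa → exceeds allowable

(a) 15 coils; (b) NO, τ_max = 93.0 MPa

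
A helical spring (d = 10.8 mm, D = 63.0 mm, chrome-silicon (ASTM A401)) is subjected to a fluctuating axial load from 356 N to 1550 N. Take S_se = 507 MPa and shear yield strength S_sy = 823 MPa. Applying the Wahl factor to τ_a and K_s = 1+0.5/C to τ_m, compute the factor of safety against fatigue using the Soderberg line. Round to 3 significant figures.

2.86

C = D/d = 63.0/10.8 = 5.8333; K_W = (4C−1)/(4C−4)+0.615/C = 1.2606; K_s = 1+0.5/C = 1.0857
F_a = (F_max−F_min)/2 = 597 N; F_m = (F_max+F_min)/2 = 953 N
τ_a = K_W·8F_aD/(πd³) = 1.2606 × 76.03 = 95.843 MPa
τ_m = K_s·8F_mD/(πd³) = 1.0857 × 121.37 = 131.77 MPa
Soderberg: 1/n_f = τ_a/S_se + τ_m/S_sy = 95.843/507 + 131.77/823 = 0.18904 + 0.16011 = 0.34915
n_f = 1/0.34915 = 2.864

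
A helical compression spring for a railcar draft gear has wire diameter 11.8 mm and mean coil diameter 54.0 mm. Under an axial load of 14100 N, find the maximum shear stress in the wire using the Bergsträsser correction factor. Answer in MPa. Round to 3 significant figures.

Spring index C = D/d = 54.0/11.8 = 4.5763
K_B = (4C+2)/(4C−3) = 20.305/15.305 = 1.3267
τ₀ = 8FD/(πd³) = 8·14100·54.0/(π·11.8³) = 6.0912e+06/5161.7 = 1180.1 MPa
τ_max = K·τ₀ = 1.3267 × 1180.1 = 1565.6 MPa

1570 MPa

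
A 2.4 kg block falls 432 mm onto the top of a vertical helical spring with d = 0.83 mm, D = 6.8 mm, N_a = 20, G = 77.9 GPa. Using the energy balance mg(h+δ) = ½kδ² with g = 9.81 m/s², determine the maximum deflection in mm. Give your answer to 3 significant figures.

201 mm

k = Gd⁴/(8D³N_a) = (77.9×10³)(0.83⁴)/(8·6.8³·20) = 0.73486 N/mm
W = mg = 2.4 × 9.81 = 23.544 N
½kδ² − Wδ − Wh = 0 → δ = (W + √(W² + 2kWh))/k
δ = (23.544 + √(554.32 + 14948.5))/0.73486 = (23.544 + 124.51)/0.73486 = 201.47 mm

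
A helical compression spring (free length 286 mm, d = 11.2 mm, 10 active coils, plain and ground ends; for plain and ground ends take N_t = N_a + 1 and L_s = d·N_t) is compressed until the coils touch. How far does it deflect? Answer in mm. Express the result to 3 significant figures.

163 mm

N_t = 11; L_s = 11.2·11 = 123.2 mm
δ_solid = L₀ − L_s = 286 − 123.2 = 162.8 mm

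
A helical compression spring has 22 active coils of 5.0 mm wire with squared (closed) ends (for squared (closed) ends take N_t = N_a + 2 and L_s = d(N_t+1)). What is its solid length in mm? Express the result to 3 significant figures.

125 mm

squared (closed) ends: N_t = N_a + 2 = 22 + 2 = 24
L_s = d·(N_t+1) = 5.0 × 25 = 125 mm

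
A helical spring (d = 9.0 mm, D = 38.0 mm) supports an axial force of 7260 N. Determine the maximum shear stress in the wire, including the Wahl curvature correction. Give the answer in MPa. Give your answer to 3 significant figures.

Spring index C = D/d = 38.0/9.0 = 4.2222
K_W = (4C−1)/(4C−4) + 0.615/C = 15.889/12.889 + 0.1457 = 1.3784
τ₀ = 8FD/(πd³) = 8·7260·38.0/(π·9.0³) = 2.20704e+06/2290.2 = 963.68 MPa
τ_max = K·τ₀ = 1.3784 × 963.68 = 1328.4 MPa

1330 MPa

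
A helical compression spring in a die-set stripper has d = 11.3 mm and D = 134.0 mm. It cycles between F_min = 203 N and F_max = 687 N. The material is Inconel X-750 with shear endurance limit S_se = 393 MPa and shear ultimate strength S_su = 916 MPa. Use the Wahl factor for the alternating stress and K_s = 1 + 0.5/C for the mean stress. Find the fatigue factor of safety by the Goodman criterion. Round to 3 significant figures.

C = D/d = 134.0/11.3 = 11.8584; K_W = (4C−1)/(4C−4)+0.615/C = 1.1209; K_s = 1+0.5/C = 1.0422
F_a = (F_max−F_min)/2 = 242 N; F_m = (F_max+F_min)/2 = 445 N
τ_a = K_W·8F_aD/(πd³) = 1.1209 × 57.23 = 64.151 MPa
τ_m = K_s·8F_mD/(πd³) = 1.0422 × 105.24 = 109.67 MPa
Goodman: 1/n_f = τ_a/S_se + τ_m/S_su = 64.151/393 + 109.67/916 = 0.16323 + 0.11973 = 0.28297
n_f = 1/0.28297 = 3.534

3.53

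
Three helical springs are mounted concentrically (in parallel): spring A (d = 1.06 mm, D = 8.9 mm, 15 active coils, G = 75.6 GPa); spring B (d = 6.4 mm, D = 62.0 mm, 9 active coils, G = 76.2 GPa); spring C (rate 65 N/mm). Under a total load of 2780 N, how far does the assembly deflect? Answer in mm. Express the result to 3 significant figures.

k_A = Gd⁴/(8D³N_a) = (75.6×10³)(1.06⁴)/(8·8.9³·15) = 1.1282 N/mm
k_B = Gd⁴/(8D³N_a) = (76.2×10³)(6.4⁴)/(8·62.0³·9) = 7.4502 N/mm
Parallel: k_eq = 1.1282 + 7.4502 + 65 = 73.578 N/mm
δ = F/k_eq = 2780/73.578 = 37.783 mm

37.8 mm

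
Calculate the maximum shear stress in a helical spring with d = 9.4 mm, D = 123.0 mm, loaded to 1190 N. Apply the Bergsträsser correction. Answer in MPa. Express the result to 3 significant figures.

494 MPa

Spring index C = D/d = 123.0/9.4 = 13.0851
K_B = (4C+2)/(4C−3) = 54.340/49.340 = 1.1013
τ₀ = 8FD/(πd³) = 8·1190·123.0/(π·9.4³) = 1.17096e+06/2609.4 = 448.75 MPa
τ_max = K·τ₀ = 1.1013 × 448.75 = 494.23 MPa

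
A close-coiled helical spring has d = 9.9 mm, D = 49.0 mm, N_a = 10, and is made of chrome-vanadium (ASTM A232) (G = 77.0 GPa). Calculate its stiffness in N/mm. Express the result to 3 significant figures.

78.6 N/mm

k = Gd⁴/(8D³N_a) = (77.0×10³ × 9.9⁴) / (8 × 49.0³ × 10)
  = 7.39659e+08 / 9.41192e+06 = 78.587 N/mm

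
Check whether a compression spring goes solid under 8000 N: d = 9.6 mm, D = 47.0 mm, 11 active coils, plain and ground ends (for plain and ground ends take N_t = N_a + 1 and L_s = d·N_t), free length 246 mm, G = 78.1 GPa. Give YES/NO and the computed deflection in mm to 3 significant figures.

k = Gd⁴/(8D³N_a) = (78.1×10³)(9.6⁴)/(8·47.0³·11) = 72.604 N/mm
N_t = 12; L_s = 9.6·12 = 115.2 mm; δ_solid = L₀ − L_s = 246 − 115.2 = 130.8 mm
δ = F/k = 8000/72.604 = 110.19 mm
δ < δ_solid → spring does not go solid

NO, δ = 110 mm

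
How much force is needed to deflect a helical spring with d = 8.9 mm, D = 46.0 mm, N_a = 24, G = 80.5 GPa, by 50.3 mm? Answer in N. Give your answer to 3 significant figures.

k = Gd⁴/(8D³N_a) = (80.5×10³)(8.9⁴)/(8·46.0³·24) = 27.026 N/mm
F = k·δ = 27.026 × 50.3 = 1359.4 N

1360 N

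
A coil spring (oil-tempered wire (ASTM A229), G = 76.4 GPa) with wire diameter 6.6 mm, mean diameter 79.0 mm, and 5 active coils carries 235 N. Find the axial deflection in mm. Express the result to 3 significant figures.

32.0 mm

k = Gd⁴/(8D³N_a) = (76.4×10³)(6.6⁴)/(8·79.0³·5) = 7.3507 N/mm
δ = F/k = 235 / 7.3507 = 31.97 mm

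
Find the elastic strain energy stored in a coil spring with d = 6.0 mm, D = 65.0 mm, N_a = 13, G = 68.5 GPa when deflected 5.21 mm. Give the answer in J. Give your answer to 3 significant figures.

0.0422 J

k = Gd⁴/(8D³N_a) = (68.5×10³)(6.0⁴)/(8·65.0³·13) = 3.1083 N/mm
U = ½kδ² = 0.5 × 3.1083 × 5.21² = 42.186 N·mm = 0.042186 J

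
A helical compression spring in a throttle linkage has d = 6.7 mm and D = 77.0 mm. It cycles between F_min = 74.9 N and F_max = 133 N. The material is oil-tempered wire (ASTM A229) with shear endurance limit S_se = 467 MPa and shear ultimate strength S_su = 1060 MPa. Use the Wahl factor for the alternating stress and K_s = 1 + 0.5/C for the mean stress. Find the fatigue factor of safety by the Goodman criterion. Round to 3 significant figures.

C = D/d = 77.0/6.7 = 11.4925; K_W = (4C−1)/(4C−4)+0.615/C = 1.1250; K_s = 1+0.5/C = 1.0435
F_a = (F_max−F_min)/2 = 29.05 N; F_m = (F_max+F_min)/2 = 103.95 N
τ_a = K_W·8F_aD/(πd³) = 1.1250 × 18.939 = 21.306 MPa
τ_m = K_s·8F_mD/(πd³) = 1.0435 × 67.769 = 70.717 MPa
Goodman: 1/n_f = τ_a/S_se + τ_m/S_su = 21.306/467 + 70.717/1060 = 0.04562 + 0.06671 = 0.11234
n_f = 1/0.11234 = 8.902

8.90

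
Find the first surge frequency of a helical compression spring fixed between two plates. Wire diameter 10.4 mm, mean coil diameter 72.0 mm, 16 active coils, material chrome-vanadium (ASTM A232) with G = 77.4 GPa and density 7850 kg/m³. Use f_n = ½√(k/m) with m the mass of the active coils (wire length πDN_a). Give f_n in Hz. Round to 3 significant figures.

k = Gd⁴/(8D³N_a) = (77.4×10³)(10.4⁴)/(8·72.0³·16) = 18.953 N/mm = 18953 N/m
Wire length L = πDN_a = π·72.0·16 = 3619.1 mm
m = ρ·(πd²/4)·L = 7850 × 84.949×10⁻⁶ m² × 3.6191 m = 2.4134 kg
f_n = ½√(k/m) = 0.5·√(18953/2.4134) = 0.5·√(7853) = 44.309 Hz

44.3 Hz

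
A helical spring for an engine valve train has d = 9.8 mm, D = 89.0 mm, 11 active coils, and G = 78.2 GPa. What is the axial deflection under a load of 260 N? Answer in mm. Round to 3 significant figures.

k = Gd⁴/(8D³N_a) = (78.2×10³)(9.8⁴)/(8·89.0³·11) = 11.627 N/mm
δ = F/k = 260 / 11.627 = 22.362 mm

22.4 mm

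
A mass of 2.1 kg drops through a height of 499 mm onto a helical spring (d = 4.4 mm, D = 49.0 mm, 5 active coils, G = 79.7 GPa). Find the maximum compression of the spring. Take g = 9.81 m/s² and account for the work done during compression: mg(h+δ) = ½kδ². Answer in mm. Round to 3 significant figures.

60.2 mm

k = Gd⁴/(8D³N_a) = (79.7×10³)(4.4⁴)/(8·49.0³·5) = 6.3478 N/mm
W = mg = 2.1 × 9.81 = 20.601 N
½kδ² − Wδ − Wh = 0 → δ = (W + √(W² + 2kWh))/k
δ = (20.601 + √(424.4 + 130509))/6.3478 = (20.601 + 361.85)/6.3478 = 60.249 mm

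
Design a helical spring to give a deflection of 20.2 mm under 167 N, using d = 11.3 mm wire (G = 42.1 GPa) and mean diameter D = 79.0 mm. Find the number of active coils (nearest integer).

Required rate k = F/δ = 167/20.2 = 8.2673 N/mm
N_a = Gd⁴/(8D³k) = (42.1×10³ × 11.3⁴)/(8 × 79.0³ × 8.2673)
    = 6.86429e+08 / 3.26089e+07 = 21.05 → 21 coils

21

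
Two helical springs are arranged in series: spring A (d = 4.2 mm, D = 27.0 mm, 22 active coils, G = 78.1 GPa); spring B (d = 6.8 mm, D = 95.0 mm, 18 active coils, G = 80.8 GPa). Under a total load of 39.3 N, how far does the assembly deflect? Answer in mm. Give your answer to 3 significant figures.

33.7 mm

k_A = Gd⁴/(8D³N_a) = (78.1×10³)(4.2⁴)/(8·27.0³·22) = 7.0153 N/mm
k_B = Gd⁴/(8D³N_a) = (80.8×10³)(6.8⁴)/(8·95.0³·18) = 1.3993 N/mm
Series: 1/k_eq = 1/7.0153 + 1/1.3993 = 0.85718; k_eq = 1.1666 N/mm
δ = F/k_eq = 39.3/1.1666 = 33.687 mm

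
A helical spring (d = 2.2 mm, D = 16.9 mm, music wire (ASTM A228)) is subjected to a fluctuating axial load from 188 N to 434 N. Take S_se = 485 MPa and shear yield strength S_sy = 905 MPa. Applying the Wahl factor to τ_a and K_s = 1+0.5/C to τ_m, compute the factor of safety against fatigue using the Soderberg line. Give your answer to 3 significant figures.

C = D/d = 16.9/2.2 = 7.6818; K_W = (4C−1)/(4C−4)+0.615/C = 1.1923; K_s = 1+0.5/C = 1.0651
F_a = (F_max−F_min)/2 = 123 N; F_m = (F_max+F_min)/2 = 311 N
τ_a = K_W·8F_aD/(πd³) = 1.1923 × 497.12 = 592.72 MPa
τ_m = K_s·8F_mD/(πd³) = 1.0651 × 1257 = 1338.8 MPa
Soderberg: 1/n_f = τ_a/S_se + τ_m/S_sy = 592.72/485 + 1338.8/905 = 1.22211 + 1.47930 = 2.7014
n_f = 1/2.7014 = 0.3702

0.370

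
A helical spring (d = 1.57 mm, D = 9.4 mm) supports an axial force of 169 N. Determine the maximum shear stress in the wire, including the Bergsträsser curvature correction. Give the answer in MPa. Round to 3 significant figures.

1290 MPa

Spring index C = D/d = 9.4/1.57 = 5.9873
K_B = (4C+2)/(4C−3) = 25.949/20.949 = 1.2387
τ₀ = 8FD/(πd³) = 8·169·9.4/(π·1.57³) = 12708.8/12.158 = 1045.3 MPa
τ_max = K·τ₀ = 1.2387 × 1045.3 = 1294.8 MPa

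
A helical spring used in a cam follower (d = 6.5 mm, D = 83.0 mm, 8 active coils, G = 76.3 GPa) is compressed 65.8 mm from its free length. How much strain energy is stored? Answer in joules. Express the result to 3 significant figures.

8.06 J

k = Gd⁴/(8D³N_a) = (76.3×10³)(6.5⁴)/(8·83.0³·8) = 3.7219 N/mm
U = ½kδ² = 0.5 × 3.7219 × 65.8² = 8057.2 N·mm = 8.0572 J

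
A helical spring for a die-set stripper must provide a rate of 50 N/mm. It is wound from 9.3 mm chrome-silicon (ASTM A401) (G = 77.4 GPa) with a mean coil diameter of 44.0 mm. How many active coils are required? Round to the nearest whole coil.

N_a = Gd⁴/(8D³k) = (77.4×10³ × 9.3⁴)/(8 × 44.0³ × 50)
    = 5.78992e+08 / 3.40736e+07 = 16.99 → 17 coils

17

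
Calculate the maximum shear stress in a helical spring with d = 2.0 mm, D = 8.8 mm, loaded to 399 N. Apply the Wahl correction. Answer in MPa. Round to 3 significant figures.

Spring index C = D/d = 8.8/2.0 = 4.4000
K_W = (4C−1)/(4C−4) + 0.615/C = 16.600/13.600 + 0.1398 = 1.3604
τ₀ = 8FD/(πd³) = 8·399·8.8/(π·2.0³) = 28089.6/25.133 = 1117.6 MPa
τ_max = K·τ₀ = 1.3604 × 1117.6 = 1520.4 MPa

1520 MPa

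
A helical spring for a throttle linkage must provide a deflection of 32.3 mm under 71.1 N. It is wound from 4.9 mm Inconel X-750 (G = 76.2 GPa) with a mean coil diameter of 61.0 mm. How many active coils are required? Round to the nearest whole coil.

11

Required rate k = F/δ = 71.1/32.3 = 2.2012 N/mm
N_a = Gd⁴/(8D³k) = (76.2×10³ × 4.9⁴)/(8 × 61.0³ × 2.2012)
    = 4.39278e+07 / 3.99711e+06 = 10.99 → 11 coils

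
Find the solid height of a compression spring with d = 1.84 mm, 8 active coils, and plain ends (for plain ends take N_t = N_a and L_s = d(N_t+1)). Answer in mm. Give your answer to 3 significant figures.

plain ends: N_t = N_a = 8
L_s = d·(N_t+1) = 1.84 × 9 = 16.56 mm

16.6 mm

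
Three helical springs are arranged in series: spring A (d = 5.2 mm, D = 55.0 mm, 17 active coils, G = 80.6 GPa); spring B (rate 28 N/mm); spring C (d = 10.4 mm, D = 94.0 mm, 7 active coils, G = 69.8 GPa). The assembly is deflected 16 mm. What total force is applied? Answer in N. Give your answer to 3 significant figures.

33.6 N

k_A = Gd⁴/(8D³N_a) = (80.6×10³)(5.2⁴)/(8·55.0³·17) = 2.6045 N/mm
k_C = Gd⁴/(8D³N_a) = (69.8×10³)(10.4⁴)/(8·94.0³·7) = 17.556 N/mm
Series: 1/k_eq = 1/2.6045 + 1/28 + 1/17.556 = 0.47663; k_eq = 2.0981 N/mm
F = k_eq·δ = 2.0981·16 = 33.569 N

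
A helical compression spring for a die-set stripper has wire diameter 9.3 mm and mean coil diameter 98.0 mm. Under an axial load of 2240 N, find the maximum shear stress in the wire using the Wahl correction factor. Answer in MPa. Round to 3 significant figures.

790 MPa

Spring index C = D/d = 98.0/9.3 = 10.5376
K_W = (4C−1)/(4C−4) + 0.615/C = 41.151/38.151 + 0.0584 = 1.1370
τ₀ = 8FD/(πd³) = 8·2240·98.0/(π·9.3³) = 1.75616e+06/2527 = 694.97 MPa
τ_max = K·τ₀ = 1.1370 × 694.97 = 790.18 MPa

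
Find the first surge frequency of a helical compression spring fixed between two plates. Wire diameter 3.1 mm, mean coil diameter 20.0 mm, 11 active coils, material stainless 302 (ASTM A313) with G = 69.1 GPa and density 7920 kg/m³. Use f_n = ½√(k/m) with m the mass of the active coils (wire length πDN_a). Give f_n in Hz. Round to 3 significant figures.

k = Gd⁴/(8D³N_a) = (69.1×10³)(3.1⁴)/(8·20.0³·11) = 9.0647 N/mm = 9064.7 N/m
Wire length L = πDN_a = π·20.0·11 = 691.15 mm
m = ρ·(πd²/4)·L = 7920 × 7.5477×10⁻⁶ m² × 0.69115 m = 0.041315 kg
f_n = ½√(k/m) = 0.5·√(9064.7/0.041315) = 0.5·√(2.194e+05) = 234.2 Hz

234 Hz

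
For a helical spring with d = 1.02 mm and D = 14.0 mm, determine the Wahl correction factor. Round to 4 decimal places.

1.1037

C = D/d = 14.0/1.02 = 13.7255
K_W = (4C−1)/(4C−4) + 0.615/C = 53.902/50.902 + 0.0448 = 1.1037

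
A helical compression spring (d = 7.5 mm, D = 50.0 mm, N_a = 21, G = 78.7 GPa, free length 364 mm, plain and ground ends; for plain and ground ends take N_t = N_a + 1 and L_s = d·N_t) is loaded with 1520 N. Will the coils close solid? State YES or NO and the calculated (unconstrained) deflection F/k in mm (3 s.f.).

k = Gd⁴/(8D³N_a) = (78.7×10³)(7.5⁴)/(8·50.0³·21) = 11.858 N/mm
N_t = 22; L_s = 7.5·22 = 165 mm; δ_solid = L₀ − L_s = 364 − 165 = 199 mm
δ = F/k = 1520/11.858 = 128.19 mm
δ < δ_solid → spring does not go solid

NO, δ = 128 mm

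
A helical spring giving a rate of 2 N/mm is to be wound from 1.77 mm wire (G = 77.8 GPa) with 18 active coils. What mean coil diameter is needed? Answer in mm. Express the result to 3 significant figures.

D = (Gd⁴/(8N_a·k))^(1/3) = (77.8×10³·1.77⁴/(8·18·2))^(1/3)
  = (2651.43)^(1/3) = 13.8408 mm

13.8 mm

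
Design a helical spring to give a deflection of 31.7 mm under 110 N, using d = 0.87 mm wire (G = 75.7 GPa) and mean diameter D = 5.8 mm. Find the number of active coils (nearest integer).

Required rate k = F/δ = 110/31.7 = 3.47 N/mm
N_a = Gd⁴/(8D³k) = (75.7×10³ × 0.87⁴)/(8 × 5.8³ × 3.47)
    = 43368.3 / 5416.36 = 8.007 → 8 coils

8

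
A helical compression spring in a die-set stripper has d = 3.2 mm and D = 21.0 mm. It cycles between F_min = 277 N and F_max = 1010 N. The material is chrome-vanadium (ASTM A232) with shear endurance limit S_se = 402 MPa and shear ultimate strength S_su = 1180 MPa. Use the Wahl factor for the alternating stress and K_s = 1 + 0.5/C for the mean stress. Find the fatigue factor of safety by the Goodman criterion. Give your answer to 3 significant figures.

C = D/d = 21.0/3.2 = 6.5625; K_W = (4C−1)/(4C−4)+0.615/C = 1.2285; K_s = 1+0.5/C = 1.0762
F_a = (F_max−F_min)/2 = 366.5 N; F_m = (F_max+F_min)/2 = 643.5 N
τ_a = K_W·8F_aD/(πd³) = 1.2285 × 598.11 = 734.81 MPa
τ_m = K_s·8F_mD/(πd³) = 1.0762 × 1050.2 = 1130.2 MPa
Goodman: 1/n_f = τ_a/S_se + τ_m/S_su = 734.81/402 + 1130.2/1180 = 1.82788 + 0.95778 = 2.7857
n_f = 1/2.7857 = 0.359

0.359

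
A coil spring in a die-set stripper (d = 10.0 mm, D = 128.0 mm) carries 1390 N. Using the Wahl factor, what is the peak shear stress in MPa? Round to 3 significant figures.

504 MPa

Spring index C = D/d = 128.0/10.0 = 12.8000
K_W = (4C−1)/(4C−4) + 0.615/C = 50.200/47.200 + 0.0480 = 1.1116
τ₀ = 8FD/(πd³) = 8·1390·128.0/(π·10.0³) = 1.42336e+06/3141.6 = 453.07 MPa
τ_max = K·τ₀ = 1.1116 × 453.07 = 503.63 MPa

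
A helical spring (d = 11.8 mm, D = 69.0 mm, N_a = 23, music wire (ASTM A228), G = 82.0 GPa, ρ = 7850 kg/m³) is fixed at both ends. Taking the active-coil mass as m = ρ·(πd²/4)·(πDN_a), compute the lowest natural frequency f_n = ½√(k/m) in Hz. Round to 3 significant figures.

39.2 Hz

k = Gd⁴/(8D³N_a) = (82.0×10³)(11.8⁴)/(8·69.0³·23) = 26.301 N/mm = 26301 N/m
Wire length L = πDN_a = π·69.0·23 = 4985.7 mm
m = ρ·(πd²/4)·L = 7850 × 109.36×10⁻⁶ m² × 4.9857 m = 4.2801 kg
f_n = ½√(k/m) = 0.5·√(26301/4.2801) = 0.5·√(6145.1) = 39.195 Hz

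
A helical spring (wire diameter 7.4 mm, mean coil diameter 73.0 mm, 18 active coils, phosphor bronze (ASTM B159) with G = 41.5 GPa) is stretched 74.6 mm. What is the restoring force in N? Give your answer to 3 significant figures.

k = Gd⁴/(8D³N_a) = (41.5×10³)(7.4⁴)/(8·73.0³·18) = 2.2215 N/mm
F = k·δ = 2.2215 × 74.6 = 165.72 N

166 N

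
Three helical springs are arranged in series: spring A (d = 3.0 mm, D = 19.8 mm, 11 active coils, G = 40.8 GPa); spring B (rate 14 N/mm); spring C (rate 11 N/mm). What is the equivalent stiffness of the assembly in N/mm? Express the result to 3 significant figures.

2.71 N/mm

k_A = Gd⁴/(8D³N_a) = (40.8×10³)(3.0⁴)/(8·19.8³·11) = 4.838 N/mm
Series: 1/k_eq = 1/4.838 + 1/14 + 1/11 = 0.36903; k_eq = 2.7098 N/mm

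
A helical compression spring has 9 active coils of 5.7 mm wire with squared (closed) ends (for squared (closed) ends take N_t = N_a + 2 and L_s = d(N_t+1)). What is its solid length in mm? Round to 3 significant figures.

68.4 mm

squared (closed) ends: N_t = N_a + 2 = 9 + 2 = 11
L_s = d·(N_t+1) = 5.7 × 12 = 68.4 mm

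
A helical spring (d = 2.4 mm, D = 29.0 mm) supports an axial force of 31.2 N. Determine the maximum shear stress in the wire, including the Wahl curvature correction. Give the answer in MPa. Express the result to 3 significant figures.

Spring index C = D/d = 29.0/2.4 = 12.0833
K_W = (4C−1)/(4C−4) + 0.615/C = 47.333/44.333 + 0.0509 = 1.1186
τ₀ = 8FD/(πd³) = 8·31.2·29.0/(π·2.4³) = 7238.4/43.429 = 166.67 MPa
τ_max = K·τ₀ = 1.1186 × 166.67 = 186.43 MPa

186 MPa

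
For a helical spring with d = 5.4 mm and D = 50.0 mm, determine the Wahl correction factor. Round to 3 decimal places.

C = D/d = 50.0/5.4 = 9.2593
K_W = (4C−1)/(4C−4) + 0.615/C = 36.037/33.037 + 0.0664 = 1.1572

1.157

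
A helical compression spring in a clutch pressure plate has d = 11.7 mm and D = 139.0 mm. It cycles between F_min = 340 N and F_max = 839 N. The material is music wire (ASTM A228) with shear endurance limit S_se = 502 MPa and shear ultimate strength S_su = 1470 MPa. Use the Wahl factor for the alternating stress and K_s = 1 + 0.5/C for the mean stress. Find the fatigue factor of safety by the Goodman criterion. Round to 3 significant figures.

4.64

C = D/d = 139.0/11.7 = 11.8803; K_W = (4C−1)/(4C−4)+0.615/C = 1.1207; K_s = 1+0.5/C = 1.0421
F_a = (F_max−F_min)/2 = 249.5 N; F_m = (F_max+F_min)/2 = 589.5 N
τ_a = K_W·8F_aD/(πd³) = 1.1207 × 55.14 = 61.795 MPa
τ_m = K_s·8F_mD/(πd³) = 1.0421 × 130.28 = 135.76 MPa
Goodman: 1/n_f = τ_a/S_se + τ_m/S_su = 61.795/502 + 135.76/1470 = 0.12310 + 0.09236 = 0.21545
n_f = 1/0.21545 = 4.641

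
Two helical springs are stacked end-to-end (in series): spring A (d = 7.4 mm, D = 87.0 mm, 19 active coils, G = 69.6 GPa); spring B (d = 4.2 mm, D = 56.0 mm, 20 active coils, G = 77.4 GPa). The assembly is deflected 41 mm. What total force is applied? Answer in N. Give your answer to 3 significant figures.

k_A = Gd⁴/(8D³N_a) = (69.6×10³)(7.4⁴)/(8·87.0³·19) = 2.0851 N/mm
k_B = Gd⁴/(8D³N_a) = (77.4×10³)(4.2⁴)/(8·56.0³·20) = 0.85714 N/mm
Series: 1/k_eq = 1/2.0851 + 1/0.85714 = 1.6462; k_eq = 0.60744 N/mm
F = k_eq·δ = 0.60744·41 = 24.905 N

24.9 N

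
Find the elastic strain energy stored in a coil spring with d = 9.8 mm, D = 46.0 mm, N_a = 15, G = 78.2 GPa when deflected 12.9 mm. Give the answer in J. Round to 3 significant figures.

5.14 J

k = Gd⁴/(8D³N_a) = (78.2×10³)(9.8⁴)/(8·46.0³·15) = 61.753 N/mm
U = ½kδ² = 0.5 × 61.753 × 12.9² = 5138.1 N·mm = 5.1381 J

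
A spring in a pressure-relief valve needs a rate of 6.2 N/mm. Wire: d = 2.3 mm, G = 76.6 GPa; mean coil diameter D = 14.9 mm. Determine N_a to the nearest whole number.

N_a = Gd⁴/(8D³k) = (76.6×10³ × 2.3⁴)/(8 × 14.9³ × 6.2)
    = 2.14358e+06 / 164074 = 13.06 → 13 coils

13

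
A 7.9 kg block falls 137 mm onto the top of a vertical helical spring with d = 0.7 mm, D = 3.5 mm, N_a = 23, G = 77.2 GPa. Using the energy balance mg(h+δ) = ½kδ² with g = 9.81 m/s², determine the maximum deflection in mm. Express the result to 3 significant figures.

134 mm

k = Gd⁴/(8D³N_a) = (77.2×10³)(0.7⁴)/(8·3.5³·23) = 2.3496 N/mm
W = mg = 7.9 × 9.81 = 77.499 N
½kδ² − Wδ − Wh = 0 → δ = (W + √(W² + 2kWh))/k
δ = (77.499 + √(6006.1 + 49892.4))/2.3496 = (77.499 + 236.43)/2.3496 = 133.61 mm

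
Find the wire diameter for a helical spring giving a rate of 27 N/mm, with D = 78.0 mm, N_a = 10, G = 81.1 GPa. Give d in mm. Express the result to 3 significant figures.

d = (8D³N_a·k / G)^(1/4) = (8·78.0³·10·27 / (81.1×10³))^0.25
  = (12639)^0.25 = 10.6030 mm

10.6 mm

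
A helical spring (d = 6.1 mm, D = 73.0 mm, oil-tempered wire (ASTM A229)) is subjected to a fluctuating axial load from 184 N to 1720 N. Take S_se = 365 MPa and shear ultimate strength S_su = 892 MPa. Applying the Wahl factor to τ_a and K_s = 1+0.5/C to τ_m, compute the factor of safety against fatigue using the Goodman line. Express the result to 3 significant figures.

0.352

C = D/d = 73.0/6.1 = 11.9672; K_W = (4C−1)/(4C−4)+0.615/C = 1.1198; K_s = 1+0.5/C = 1.0418
F_a = (F_max−F_min)/2 = 768 N; F_m = (F_max+F_min)/2 = 952 N
τ_a = K_W·8F_aD/(πd³) = 1.1198 × 628.98 = 704.31 MPa
τ_m = K_s·8F_mD/(πd³) = 1.0418 × 779.67 = 812.24 MPa
Goodman: 1/n_f = τ_a/S_se + τ_m/S_su = 704.31/365 + 812.24/892 = 1.92963 + 0.91059 = 2.8402
n_f = 1/2.8402 = 0.3521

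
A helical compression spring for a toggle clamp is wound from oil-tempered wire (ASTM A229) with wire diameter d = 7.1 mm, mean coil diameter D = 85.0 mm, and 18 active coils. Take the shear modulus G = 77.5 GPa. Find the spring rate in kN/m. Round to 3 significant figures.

2.23 kN/m

k = Gd⁴/(8D³N_a) = (77.5×10³ × 7.1⁴) / (8 × 85.0³ × 18)
  = 1.96941e+08 / 8.8434e+07 = 2.227 N/mm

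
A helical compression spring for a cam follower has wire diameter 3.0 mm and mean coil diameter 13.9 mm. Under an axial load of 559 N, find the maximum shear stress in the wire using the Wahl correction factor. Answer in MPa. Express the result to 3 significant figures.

981 MPa

Spring index C = D/d = 13.9/3.0 = 4.6333
K_W = (4C−1)/(4C−4) + 0.615/C = 17.533/14.533 + 0.1327 = 1.3392
τ₀ = 8FD/(πd³) = 8·559·13.9/(π·3.0³) = 62160.8/84.823 = 732.83 MPa
τ_max = K·τ₀ = 1.3392 × 732.83 = 981.37 MPa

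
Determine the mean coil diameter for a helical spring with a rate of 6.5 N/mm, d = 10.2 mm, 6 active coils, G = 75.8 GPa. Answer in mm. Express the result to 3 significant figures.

D = (Gd⁴/(8N_a·k))^(1/3) = (75.8×10³·10.2⁴/(8·6·6.5))^(1/3)
  = (2.62976e+06)^(1/3) = 138.0295 mm

138 mm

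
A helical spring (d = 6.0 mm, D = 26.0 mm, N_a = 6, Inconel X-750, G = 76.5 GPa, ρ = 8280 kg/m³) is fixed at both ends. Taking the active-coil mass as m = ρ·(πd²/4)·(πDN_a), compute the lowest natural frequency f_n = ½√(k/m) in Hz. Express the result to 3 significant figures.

506 Hz

k = Gd⁴/(8D³N_a) = (76.5×10³)(6.0⁴)/(8·26.0³·6) = 117.52 N/mm = 1.1752e+05 N/m
Wire length L = πDN_a = π·26.0·6 = 490.09 mm
m = ρ·(πd²/4)·L = 8280 × 28.274×10⁻⁶ m² × 0.49009 m = 0.11474 kg
f_n = ½√(k/m) = 0.5·√(1.1752e+05/0.11474) = 0.5·√(1.0243e+06) = 506.03 Hz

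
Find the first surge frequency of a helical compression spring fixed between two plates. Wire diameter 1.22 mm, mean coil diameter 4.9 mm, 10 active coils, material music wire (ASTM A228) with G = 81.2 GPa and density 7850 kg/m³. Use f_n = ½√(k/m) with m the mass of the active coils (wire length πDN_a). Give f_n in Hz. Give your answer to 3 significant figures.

k = Gd⁴/(8D³N_a) = (81.2×10³)(1.22⁴)/(8·4.9³·10) = 19.112 N/mm = 19112 N/m
Wire length L = πDN_a = π·4.9·10 = 153.94 mm
m = ρ·(πd²/4)·L = 7850 × 1.169×10⁻⁶ m² × 0.15394 m = 0.0014126 kg
f_n = ½√(k/m) = 0.5·√(19112/0.0014126) = 0.5·√(1.353e+07) = 1839.1 Hz

1840 Hz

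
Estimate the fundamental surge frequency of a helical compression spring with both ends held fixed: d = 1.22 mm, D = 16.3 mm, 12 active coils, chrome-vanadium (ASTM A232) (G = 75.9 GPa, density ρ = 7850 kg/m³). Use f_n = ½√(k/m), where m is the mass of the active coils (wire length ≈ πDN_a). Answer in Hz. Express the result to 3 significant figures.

134 Hz

k = Gd⁴/(8D³N_a) = (75.9×10³)(1.22⁴)/(8·16.3³·12) = 0.40443 N/mm = 404.43 N/m
Wire length L = πDN_a = π·16.3·12 = 614.5 mm
m = ρ·(πd²/4)·L = 7850 × 1.169×10⁻⁶ m² × 0.6145 m = 0.0056389 kg
f_n = ½√(k/m) = 0.5·√(404.43/0.0056389) = 0.5·√(71721) = 133.9 Hz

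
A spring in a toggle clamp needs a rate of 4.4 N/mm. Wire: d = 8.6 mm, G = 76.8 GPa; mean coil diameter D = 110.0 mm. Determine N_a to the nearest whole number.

9

N_a = Gd⁴/(8D³k) = (76.8×10³ × 8.6⁴)/(8 × 110.0³ × 4.4)
    = 4.20102e+08 / 4.68512e+07 = 8.967 → 9 coils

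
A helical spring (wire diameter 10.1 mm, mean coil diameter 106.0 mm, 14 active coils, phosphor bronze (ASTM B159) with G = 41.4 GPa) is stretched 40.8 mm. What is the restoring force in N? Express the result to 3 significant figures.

k = Gd⁴/(8D³N_a) = (41.4×10³)(10.1⁴)/(8·106.0³·14) = 3.2296 N/mm
F = k·δ = 3.2296 × 40.8 = 131.77 N

132 N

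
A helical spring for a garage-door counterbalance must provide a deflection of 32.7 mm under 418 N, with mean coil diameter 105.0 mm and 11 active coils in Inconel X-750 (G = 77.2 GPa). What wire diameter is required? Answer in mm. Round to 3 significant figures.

Required rate k = F/δ = 418/32.7 = 12.783 N/mm
d = (8D³N_a·k / G)^(1/4) = (8·105.0³·11·12.783 / (77.2×10³))^0.25
  = (16868)^0.25 = 11.3963 mm

11.4 mm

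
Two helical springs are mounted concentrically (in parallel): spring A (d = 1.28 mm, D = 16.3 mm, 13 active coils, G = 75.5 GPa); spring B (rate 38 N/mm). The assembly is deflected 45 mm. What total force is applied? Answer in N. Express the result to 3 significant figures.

k_A = Gd⁴/(8D³N_a) = (75.5×10³)(1.28⁴)/(8·16.3³·13) = 0.44998 N/mm
Parallel: k_eq = 0.44998 + 38 = 38.45 N/mm
F = k_eq·δ = 38.45·45 = 1730.2 N

1730 N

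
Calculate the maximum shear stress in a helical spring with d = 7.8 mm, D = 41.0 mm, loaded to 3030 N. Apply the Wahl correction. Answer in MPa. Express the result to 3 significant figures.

862 MPa

Spring index C = D/d = 41.0/7.8 = 5.2564
K_W = (4C−1)/(4C−4) + 0.615/C = 20.026/17.026 + 0.1170 = 1.2932
τ₀ = 8FD/(πd³) = 8·3030·41.0/(π·7.8³) = 993840/1490.8 = 666.63 MPa
τ_max = K·τ₀ = 1.2932 × 666.63 = 862.09 MPa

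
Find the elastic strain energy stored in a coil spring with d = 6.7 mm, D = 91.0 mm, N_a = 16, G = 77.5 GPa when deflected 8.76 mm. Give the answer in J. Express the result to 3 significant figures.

0.0621 J

k = Gd⁴/(8D³N_a) = (77.5×10³)(6.7⁴)/(8·91.0³·16) = 1.6191 N/mm
U = ½kδ² = 0.5 × 1.6191 × 8.76² = 62.122 N·mm = 0.062122 J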